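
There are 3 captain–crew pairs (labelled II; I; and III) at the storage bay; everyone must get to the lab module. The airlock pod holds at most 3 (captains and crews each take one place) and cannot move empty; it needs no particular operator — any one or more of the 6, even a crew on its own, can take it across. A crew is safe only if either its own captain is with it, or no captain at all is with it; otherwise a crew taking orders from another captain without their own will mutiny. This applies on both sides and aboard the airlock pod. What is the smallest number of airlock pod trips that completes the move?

5

Counting alone: each trip to the lab module takes at most 3 across and each return brings at least 1 back, so after t trips out (and t−1 returns) at most 3t − (t−1) of the 6 are across; that first reaches 6 at t = 3, so at least 5 crossings are needed.
The plan below uses exactly 5 crossings, so it is optimal:
1. captain II and crew II cross → the lab module.
2. captain II crosses ← the storage bay.
3. captain I, captain II, and captain III cross → the lab module.
4. crew II crosses ← the storage bay.
5. crew I, crew II, and crew III cross → the lab module.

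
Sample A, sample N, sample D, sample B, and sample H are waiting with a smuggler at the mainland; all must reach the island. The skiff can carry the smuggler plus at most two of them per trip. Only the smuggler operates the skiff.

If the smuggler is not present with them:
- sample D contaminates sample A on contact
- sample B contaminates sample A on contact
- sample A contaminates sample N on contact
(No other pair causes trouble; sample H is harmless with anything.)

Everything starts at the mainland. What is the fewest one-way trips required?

Counting alone: the smuggler can take at most 2 across per trip to the island, so moving all 5 needs at least 3 loaded trips out, with a return between consecutive ones — at least 5 crossings.
The plan below uses exactly 5 crossings, so it is optimal:
1. Smuggler goes to the island with sample A and sample N.  [the mainland: sample B, sample D, sample H | the island: sample A, sample N]
2. Smuggler goes back to the mainland with sample A.  [the mainland: sample A, sample B, sample D, sample H | the island: sample N]
3. Smuggler goes to the island with sample B and sample D.  [the mainland: sample A, sample H | the island: sample B, sample D, sample N]
4. Smuggler goes back to the mainland alone.  [the mainland: sample A, sample H | the island: sample B, sample D, sample N]
5. Smuggler goes to the island with sample A and sample H.  [the mainland: — | the island: sample A, sample B, sample D, sample H, sample N]

5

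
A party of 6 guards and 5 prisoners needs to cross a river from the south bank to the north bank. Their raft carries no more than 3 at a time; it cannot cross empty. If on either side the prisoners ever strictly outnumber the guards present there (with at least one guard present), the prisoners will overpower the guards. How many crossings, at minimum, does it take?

Counting alone: each trip to the north bank takes at most 3 across and each return brings at least 1 back, so after t trips out (and t−1 returns) at most 3t − (t−1) of the 11 are across; that first reaches 11 at t = 5, so at least 9 crossings are needed.
The plan below uses exactly 9 crossings, so it is optimal:
1. 3 prisoners → the north bank.  (the south bank: 6G 2P; the north bank: 0G 3P)
2. 1 prisoner ← the south bank.  (the south bank: 6G 3P; the north bank: 0G 2P)
3. 3 guards → the north bank.  (the south bank: 3G 3P; the north bank: 3G 2P)
4. 1 guard ← the south bank.  (the south bank: 4G 3P; the north bank: 2G 2P)
5. 2 guards and 1 prisoner → the north bank.  (the south bank: 2G 2P; the north bank: 4G 3P)
6. 1 guard ← the south bank.  (the south bank: 3G 2P; the north bank: 3G 3P)
7. 2 guards and 1 prisoner → the north bank.  (the south bank: 1G 1P; the north bank: 5G 4P)
8. 1 guard ← the south bank.  (the south bank: 2G 1P; the north bank: 4G 4P)
9. 2 guards and 1 prisoner → the north bank.  (the south bank: 0G 0P; the north bank: 6G 5P)

9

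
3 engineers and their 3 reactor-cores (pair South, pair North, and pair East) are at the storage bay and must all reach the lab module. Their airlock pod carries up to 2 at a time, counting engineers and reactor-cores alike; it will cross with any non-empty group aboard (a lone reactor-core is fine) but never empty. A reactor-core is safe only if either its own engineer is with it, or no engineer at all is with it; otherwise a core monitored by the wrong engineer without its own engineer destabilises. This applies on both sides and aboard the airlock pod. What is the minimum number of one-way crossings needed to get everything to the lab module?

Counting alone: each trip to the lab module takes at most 2 across and each return brings at least 1 back, so after t trips out (and t−1 returns) at most 2t − (t−1) of the 6 are across; that first reaches 6 at t = 5, so at least 9 crossings are needed.
The safety rule pushes this higher. Following every safe sequence of crossings, the most of the 6 that can be at the lab module as the airlock pod arrives there on crossing 9 is 5 — never all 6.
So no plan with fewer than 11 crossings exists, and this one achieves 11:
1. engineer South and reactor-core South cross → the lab module.
2. engineer South crosses ← the storage bay.
3. reactor-core East and reactor-core North cross → the lab module.
4. reactor-core South crosses ← the storage bay.
5. engineer East and engineer North cross → the lab module.
6. engineer North and reactor-core North cross ← the storage bay.
7. engineer North and engineer South cross → the lab module.
8. reactor-core East crosses ← the storage bay.
9. reactor-core North and reactor-core South cross → the lab module.
10. engineer East crosses ← the storage bay.
11. engineer East and reactor-core East cross → the lab module.

11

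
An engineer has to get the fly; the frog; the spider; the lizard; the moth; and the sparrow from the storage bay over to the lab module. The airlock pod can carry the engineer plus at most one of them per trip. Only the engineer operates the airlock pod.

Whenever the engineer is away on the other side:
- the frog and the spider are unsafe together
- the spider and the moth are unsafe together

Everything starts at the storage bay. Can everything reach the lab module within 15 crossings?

Yes — this plan uses 13 crossings (≤ 15):
1. Engineer goes to the lab module with the spider.  [the storage bay: the fly, the frog, the lizard, the moth, the sparrow | the lab module: the spider]
2. Engineer goes back to the storage bay alone.  [the storage bay: the fly, the frog, the lizard, the moth, the sparrow | the lab module: the spider]
3. Engineer goes to the lab module with the fly.  [the storage bay: the frog, the lizard, the moth, the sparrow | the lab module: the fly, the spider]
4. Engineer goes back to the storage bay alone.  [the storage bay: the frog, the lizard, the moth, the sparrow | the lab module: the fly, the spider]
5. Engineer goes to the lab module with the frog.  [the storage bay: the lizard, the moth, the sparrow | the lab module: the fly, the frog, the spider]
6. Engineer goes back to the storage bay with the spider.  [the storage bay: the lizard, the moth, the sparrow, the spider | the lab module: the fly, the frog]
7. Engineer goes to the lab module with the moth.  [the storage bay: the lizard, the sparrow, the spider | the lab module: the fly, the frog, the moth]
8. Engineer goes back to the storage bay alone.  [the storage bay: the lizard, the sparrow, the spider | the lab module: the fly, the frog, the moth]
9. Engineer goes to the lab module with the lizard.  [the storage bay: the sparrow, the spider | the lab module: the fly, the frog, the lizard, the moth]
10. Engineer goes back to the storage bay alone.  [the storage bay: the sparrow, the spider | the lab module: the fly, the frog, the lizard, the moth]
11. Engineer goes to the lab module with the sparrow.  [the storage bay: the spider | the lab module: the fly, the frog, the lizard, the moth, the sparrow]
12. Engineer goes back to the storage bay alone.  [the storage bay: the spider | the lab module: the fly, the frog, the lizard, the moth, the sparrow]
13. Engineer goes to the lab module with the spider.  [the storage bay: — | the lab module: the fly, the frog, the lizard, the moth, the sparrow, the spider]

Yes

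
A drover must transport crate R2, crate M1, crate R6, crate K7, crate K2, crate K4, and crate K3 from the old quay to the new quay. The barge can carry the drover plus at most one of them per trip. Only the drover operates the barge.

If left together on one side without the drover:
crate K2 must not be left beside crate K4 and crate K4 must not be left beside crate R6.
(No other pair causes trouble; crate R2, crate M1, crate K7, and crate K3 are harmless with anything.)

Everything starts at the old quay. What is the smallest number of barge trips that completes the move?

15

Counting alone: the drover can take at most 1 across per trip to the new quay, so moving all 7 needs at least 7 loaded trips out, with a return between consecutive ones — at least 13 crossings.
The safety rule pushes this higher. Following every safe sequence of crossings, the most of the 7 that can be at the new quay as the barge arrives there on crossing 13 is 6 — never all 7.
So no plan with fewer than 15 crossings exists, and this one achieves 15:
1. Drover goes to the new quay with crate K4.  [the old quay: crate K2, crate K3, crate K7, crate M1, crate R2, crate R6 | the new quay: crate K4]
2. Drover goes back to the old quay alone.  [the old quay: crate K2, crate K3, crate K7, crate M1, crate R2, crate R6 | the new quay: crate K4]
3. Drover goes to the new quay with crate R2.  [the old quay: crate K2, crate K3, crate K7, crate M1, crate R6 | the new quay: crate K4, crate R2]
4. Drover goes back to the old quay alone.  [the old quay: crate K2, crate K3, crate K7, crate M1, crate R6 | the new quay: crate K4, crate R2]
5. Drover goes to the new quay with crate M1.  [the old quay: crate K2, crate K3, crate K7, crate R6 | the new quay: crate K4, crate M1, crate R2]
6. Drover goes back to the old quay alone.  [the old quay: crate K2, crate K3, crate K7, crate R6 | the new quay: crate K4, crate M1, crate R2]
7. Drover goes to the new quay with crate R6.  [the old quay: crate K2, crate K3, crate K7 | the new quay: crate K4, crate M1, crate R2, crate R6]
8. Drover goes back to the old quay with crate K4.  [the old quay: crate K2, crate K3, crate K4, crate K7 | the new quay: crate M1, crate R2, crate R6]
9. Drover goes to the new quay with crate K2.  [the old quay: crate K3, crate K4, crate K7 | the new quay: crate K2, crate M1, crate R2, crate R6]
10. Drover goes back to the old quay alone.  [the old quay: crate K3, crate K4, crate K7 | the new quay: crate K2, crate M1, crate R2, crate R6]
11. Drover goes to the new quay with crate K7.  [the old quay: crate K3, crate K4 | the new quay: crate K2, crate K7, crate M1, crate R2, crate R6]
12. Drover goes back to the old quay alone.  [the old quay: crate K3, crate K4 | the new quay: crate K2, crate K7, crate M1, crate R2, crate R6]
13. Drover goes to the new quay with crate K3.  [the old quay: crate K4 | the new quay: crate K2, crate K3, crate K7, crate M1, crate R2, crate R6]
14. Drover goes back to the old quay alone.  [the old quay: crate K4 | the new quay: crate K2, crate K3, crate K7, crate M1, crate R2, crate R6]
15. Drover goes to the new quay with crate K4.  [the old quay: — | the new quay: crate K2, crate K3, crate K4, crate K7, crate M1, crate R2, crate R6]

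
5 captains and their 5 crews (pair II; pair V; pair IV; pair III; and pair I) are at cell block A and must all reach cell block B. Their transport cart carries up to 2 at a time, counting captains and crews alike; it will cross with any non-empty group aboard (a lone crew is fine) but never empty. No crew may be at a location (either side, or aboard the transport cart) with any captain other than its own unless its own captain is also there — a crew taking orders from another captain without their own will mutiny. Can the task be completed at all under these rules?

No

Following every safe sequence of crossings from the start, the most of the 10 that can be at cell block B as the transport cart arrives there on crossings 1, 3, 5, 7 is 2, 3, 4, 5 respectively; the best ever achieved is 5 of 10.
From crossing 9 on, no configuration arises that was not already reachable earlier: only 82 distinct safe configurations (who is on which side, and where the transport cart is) can ever be reached, none of them has everyone across, and every continuation just revisits them. So no valid plan exists.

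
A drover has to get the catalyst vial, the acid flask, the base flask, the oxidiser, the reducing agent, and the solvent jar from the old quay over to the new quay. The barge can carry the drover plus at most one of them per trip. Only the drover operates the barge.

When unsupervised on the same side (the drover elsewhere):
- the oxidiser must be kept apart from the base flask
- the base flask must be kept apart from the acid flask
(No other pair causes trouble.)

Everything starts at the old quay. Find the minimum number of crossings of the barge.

13

Counting alone: the drover can take at most 1 across per trip to the new quay, so moving all 6 needs at least 6 loaded trips out, with a return between consecutive ones — at least 11 crossings.
The safety rule pushes this higher. Following every safe sequence of crossings, the most of the 6 that can be at the new quay as the barge arrives there on crossing 11 is 5 — never all 6.
So no plan with fewer than 13 crossings exists, and this one achieves 13:
1. Drover goes to the new quay with the base flask.  [the old quay: the acid flask, the catalyst vial, the oxidiser, the reducing agent, the solvent jar | the new quay: the base flask]
2. Drover goes back to the old quay alone.  [the old quay: the acid flask, the catalyst vial, the oxidiser, the reducing agent, the solvent jar | the new quay: the base flask]
3. Drover goes to the new quay with the catalyst vial.  [the old quay: the acid flask, the oxidiser, the reducing agent, the solvent jar | the new quay: the base flask, the catalyst vial]
4. Drover goes back to the old quay alone.  [the old quay: the acid flask, the oxidiser, the reducing agent, the solvent jar | the new quay: the base flask, the catalyst vial]
5. Drover goes to the new quay with the acid flask.  [the old quay: the oxidiser, the reducing agent, the solvent jar | the new quay: the acid flask, the base flask, the catalyst vial]
6. Drover goes back to the old quay with the base flask.  [the old quay: the base flask, the oxidiser, the reducing agent, the solvent jar | the new quay: the acid flask, the catalyst vial]
7. Drover goes to the new quay with the oxidiser.  [the old quay: the base flask, the reducing agent, the solvent jar | the new quay: the acid flask, the catalyst vial, the oxidiser]
8. Drover goes back to the old quay alone.  [the old quay: the base flask, the reducing agent, the solvent jar | the new quay: the acid flask, the catalyst vial, the oxidiser]
9. Drover goes to the new quay with the reducing agent.  [the old quay: the base flask, the solvent jar | the new quay: the acid flask, the catalyst vial, the oxidiser, the reducing agent]
10. Drover goes back to the old quay alone.  [the old quay: the base flask, the solvent jar | the new quay: the acid flask, the catalyst vial, the oxidiser, the reducing agent]
11. Drover goes to the new quay with the solvent jar.  [the old quay: the base flask | the new quay: the acid flask, the catalyst vial, the oxidiser, the reducing agent, the solvent jar]
12. Drover goes back to the old quay alone.  [the old quay: the base flask | the new quay: the acid flask, the catalyst vial, the oxidiser, the reducing agent, the solvent jar]
13. Drover goes to the new quay with the base flask.  [the old quay: — | the new quay: the acid flask, the base flask, the catalyst vial, the oxidiser, the reducing agent, the solvent jar]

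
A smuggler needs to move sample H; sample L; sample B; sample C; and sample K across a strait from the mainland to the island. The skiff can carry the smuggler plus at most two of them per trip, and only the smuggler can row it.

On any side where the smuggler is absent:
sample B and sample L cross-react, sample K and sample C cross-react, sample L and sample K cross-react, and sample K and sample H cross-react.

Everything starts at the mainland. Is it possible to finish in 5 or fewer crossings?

Yes

Yes — this plan uses 5 crossings (≤ 5):
1. Smuggler goes to the island with sample K and sample L.  [the mainland: sample B, sample C, sample H | the island: sample K, sample L]
2. Smuggler goes back to the mainland with sample K.  [the mainland: sample B, sample C, sample H, sample K | the island: sample L]
3. Smuggler goes to the island with sample C and sample H.  [the mainland: sample B, sample K | the island: sample C, sample H, sample L]
4. Smuggler goes back to the mainland alone.  [the mainland: sample B, sample K | the island: sample C, sample H, sample L]
5. Smuggler goes to the island with sample B and sample K.  [the mainland: — | the island: sample B, sample C, sample H, sample K, sample L]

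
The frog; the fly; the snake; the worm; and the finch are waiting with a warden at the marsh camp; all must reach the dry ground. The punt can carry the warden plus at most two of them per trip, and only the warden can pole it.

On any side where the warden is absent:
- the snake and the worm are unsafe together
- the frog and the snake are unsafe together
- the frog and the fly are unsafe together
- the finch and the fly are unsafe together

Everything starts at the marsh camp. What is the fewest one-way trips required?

Counting alone: the warden can take at most 2 across per trip to the dry ground, so moving all 5 needs at least 3 loaded trips out, with a return between consecutive ones — at least 5 crossings.
The safety rule pushes this higher. Following every safe sequence of crossings, the most of the 5 that can be at the dry ground as the punt arrives there on crossing 5 is 4 — never all 5.
So no plan with fewer than 7 crossings exists, and this one achieves 7:
1. Warden goes to the dry ground with the fly and the snake.
2. Warden goes back to the marsh camp alone.
3. Warden goes to the dry ground with the frog.
4. Warden goes back to the marsh camp with the fly and the snake.
5. Warden goes to the dry ground with the finch and the worm.
6. Warden goes back to the marsh camp alone.
7. Warden goes to the dry ground with the fly and the snake.

7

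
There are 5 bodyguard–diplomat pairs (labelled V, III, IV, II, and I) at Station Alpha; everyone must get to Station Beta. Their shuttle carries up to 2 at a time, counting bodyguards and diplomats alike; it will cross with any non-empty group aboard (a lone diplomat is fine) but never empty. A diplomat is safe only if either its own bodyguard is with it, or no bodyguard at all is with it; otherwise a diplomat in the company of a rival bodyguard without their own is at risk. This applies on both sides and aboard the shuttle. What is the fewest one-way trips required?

Following every safe sequence of crossings from the start, the most of the 10 that can be at Station Beta as the shuttle arrives there on crossings 1, 3, 5, 7 is 2, 3, 4, 5 respectively; the best ever achieved is 5 of 10.
From crossing 9 on, no configuration arises that was not already reachable earlier: only 82 distinct safe configurations (who is on which side, and where the shuttle is) can ever be reached, none of them has everyone across, and every continuation just revisits them. So no valid plan exists.

impossible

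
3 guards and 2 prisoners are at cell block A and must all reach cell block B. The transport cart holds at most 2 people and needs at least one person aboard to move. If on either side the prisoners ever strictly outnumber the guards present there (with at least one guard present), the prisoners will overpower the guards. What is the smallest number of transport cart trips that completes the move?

Counting alone: each trip to cell block B takes at most 2 across and each return brings at least 1 back, so after t trips out (and t−1 returns) at most 2t − (t−1) of the 5 are across; that first reaches 5 at t = 4, so at least 7 crossings are needed.
The plan below uses exactly 7 crossings, so it is optimal:
1. 2 prisoners → cell block B.  (cell block A: 3G 0P; cell block B: 0G 2P)
2. 1 prisoner ← cell block A.  (cell block A: 3G 1P; cell block B: 0G 1P)
3. 2 guards → cell block B.  (cell block A: 1G 1P; cell block B: 2G 1P)
4. 1 guard ← cell block A.  (cell block A: 2G 1P; cell block B: 1G 1P)
5. 1 guard and 1 prisoner → cell block B.  (cell block A: 1G 0P; cell block B: 2G 2P)
6. 1 prisoner ← cell block A.  (cell block A: 1G 1P; cell block B: 2G 1P)
7. 1 guard and 1 prisoner → cell block B.  (cell block A: 0G 0P; cell block B: 3G 2P)

7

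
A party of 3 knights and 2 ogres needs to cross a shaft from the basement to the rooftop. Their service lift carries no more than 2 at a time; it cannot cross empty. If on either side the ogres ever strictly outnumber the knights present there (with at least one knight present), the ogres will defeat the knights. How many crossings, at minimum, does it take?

Counting alone: each trip to the rooftop takes at most 2 across and each return brings at least 1 back, so after t trips out (and t−1 returns) at most 2t − (t−1) of the 5 are across; that first reaches 5 at t = 4, so at least 7 crossings are needed.
The plan below uses exactly 7 crossings, so it is optimal:
1. 2 ogres → the rooftop.  (the basement: 3K 0O; the rooftop: 0K 2O)
2. 1 ogre ← the basement.  (the basement: 3K 1O; the rooftop: 0K 1O)
3. 2 knights → the rooftop.  (the basement: 1K 1O; the rooftop: 2K 1O)
4. 1 knight ← the basement.  (the basement: 2K 1O; the rooftop: 1K 1O)
5. 1 knight and 1 ogre → the rooftop.  (the basement: 1K 0O; the rooftop: 2K 2O)
6. 1 ogre ← the basement.  (the basement: 1K 1O; the rooftop: 2K 1O)
7. 1 knight and 1 ogre → the rooftop.  (the basement: 0K 0O; the rooftop: 3K 2O)

7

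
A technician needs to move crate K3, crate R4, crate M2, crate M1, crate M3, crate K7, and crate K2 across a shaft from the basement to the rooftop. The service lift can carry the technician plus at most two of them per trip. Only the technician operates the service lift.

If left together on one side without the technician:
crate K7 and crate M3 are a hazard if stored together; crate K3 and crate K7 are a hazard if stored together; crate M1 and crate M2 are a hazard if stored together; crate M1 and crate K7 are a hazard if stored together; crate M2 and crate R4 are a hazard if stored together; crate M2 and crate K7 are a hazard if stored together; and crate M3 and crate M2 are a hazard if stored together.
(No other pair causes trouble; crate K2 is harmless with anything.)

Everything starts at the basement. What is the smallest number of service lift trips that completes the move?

Counting alone: the technician can take at most 2 across per trip to the rooftop, so moving all 7 needs at least 4 loaded trips out, with a return between consecutive ones — at least 7 crossings.
The safety rule pushes this higher. Following every safe sequence of crossings, the most of the 7 that can be at the rooftop as the service lift arrives there on crossings 7, 9 is 5, 6 respectively — never all 7.
So no plan with fewer than 11 crossings exists, and this one achieves 11:
1. Technician goes to the rooftop with crate K7 and crate M2.  [the basement: crate K2, crate K3, crate M1, crate M3, crate R4 | the rooftop: crate K7, crate M2]
2. Technician goes back to the basement with crate M2.  [the basement: crate K2, crate K3, crate M1, crate M2, crate M3, crate R4 | the rooftop: crate K7]
3. Technician goes to the rooftop with crate K3 and crate M2.  [the basement: crate K2, crate M1, crate M3, crate R4 | the rooftop: crate K3, crate K7, crate M2]
4. Technician goes back to the basement with crate K7.  [the basement: crate K2, crate K7, crate M1, crate M3, crate R4 | the rooftop: crate K3, crate M2]
5. Technician goes to the rooftop with crate M1 and crate M3.  [the basement: crate K2, crate K7, crate R4 | the rooftop: crate K3, crate M1, crate M2, crate M3]
6. Technician goes back to the basement with crate M2.  [the basement: crate K2, crate K7, crate M2, crate R4 | the rooftop: crate K3, crate M1, crate M3]
7. Technician goes to the rooftop with crate M2 and crate R4.  [the basement: crate K2, crate K7 | the rooftop: crate K3, crate M1, crate M2, crate M3, crate R4]
8. Technician goes back to the basement with crate M2.  [the basement: crate K2, crate K7, crate M2 | the rooftop: crate K3, crate M1, crate M3, crate R4]
9. Technician goes to the rooftop with crate K2 and crate M2.  [the basement: crate K7 | the rooftop: crate K2, crate K3, crate M1, crate M2, crate M3, crate R4]
10. Technician goes back to the basement with crate M2.  [the basement: crate K7, crate M2 | the rooftop: crate K2, crate K3, crate M1, crate M3, crate R4]
11. Technician goes to the rooftop with crate K7 and crate M2.  [the basement: — | the rooftop: crate K2, crate K3, crate K7, crate M1, crate M2, crate M3, crate R4]

11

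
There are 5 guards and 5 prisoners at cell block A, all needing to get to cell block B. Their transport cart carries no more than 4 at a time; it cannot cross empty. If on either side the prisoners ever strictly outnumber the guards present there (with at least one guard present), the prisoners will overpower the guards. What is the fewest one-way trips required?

Counting alone: each trip to cell block B takes at most 4 across and each return brings at least 1 back, so after t trips out (and t−1 returns) at most 4t − (t−1) of the 10 are across; that first reaches 10 at t = 3, so at least 5 crossings are needed.
The safety rule pushes this higher. Following every safe sequence of crossings, the most of the 10 that can be at cell block B as the transport cart arrives there on crossing 5 is 9 — never all 10.
So no plan with fewer than 7 crossings exists, and this one achieves 7:
1. 2 prisoners → cell block B.  (cell block A: 5G 3P; cell block B: 0G 2P)
2. 1 prisoner ← cell block A.  (cell block A: 5G 4P; cell block B: 0G 1P)
3. 4 prisoners → cell block B.  (cell block A: 5G 0P; cell block B: 0G 5P)
4. 1 prisoner ← cell block A.  (cell block A: 5G 1P; cell block B: 0G 4P)
5. 4 guards → cell block B.  (cell block A: 1G 1P; cell block B: 4G 4P)
6. 1 guard and 1 prisoner ← cell block A.  (cell block A: 2G 2P; cell block B: 3G 3P)
7. 2 guards and 2 prisoners → cell block B.  (cell block A: 0G 0P; cell block B: 5G 5P)

7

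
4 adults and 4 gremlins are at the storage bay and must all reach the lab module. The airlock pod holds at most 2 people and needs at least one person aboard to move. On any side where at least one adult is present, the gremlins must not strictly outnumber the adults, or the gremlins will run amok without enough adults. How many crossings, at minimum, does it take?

impossible

Following every safe sequence of crossings from the start, the most of the 8 that can be at the lab module as the airlock pod arrives there on crossings 1, 3, 5 is 2, 3, 4 respectively; the best ever achieved is 4 of 8.
From crossing 7 on, no configuration arises that was not already reachable earlier: only 11 distinct safe configurations (who is on which side, and where the airlock pod is) can ever be reached, none of them has everyone across, and every continuation just revisits them. They are: 0 adults + 0 gremlins across (airlock pod back at the start); 0 adults + 1 gremlin across (airlock pod there); 0 adults + 1 gremlin across (airlock pod back at the start); 0 adults + 2 gremlins across (airlock pod there); 0 adults + 2 gremlins across (airlock pod back at the start); 0 adults + 3 gremlins across (airlock pod there); 0 adults + 3 gremlins across (airlock pod back at the start); 0 adults + 4 gremlins across (airlock pod there); 1 adult + 1 gremlin across (airlock pod there); 1 adult + 1 gremlin across (airlock pod back at the start); 2 adults + 2 gremlins across (airlock pod there). So no valid plan exists.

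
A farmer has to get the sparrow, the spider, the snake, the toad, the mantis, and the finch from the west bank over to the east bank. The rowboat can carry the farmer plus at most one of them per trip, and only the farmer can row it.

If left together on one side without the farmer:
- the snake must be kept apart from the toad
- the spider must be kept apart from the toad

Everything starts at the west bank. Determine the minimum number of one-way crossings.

13

Counting alone: the farmer can take at most 1 across per trip to the east bank, so moving all 6 needs at least 6 loaded trips out, with a return between consecutive ones — at least 11 crossings.
The safety rule pushes this higher. Following every safe sequence of crossings, the most of the 6 that can be at the east bank as the rowboat arrives there on crossing 11 is 5 — never all 6.
So no plan with fewer than 13 crossings exists, and this one achieves 13:
1. Farmer goes to the east bank with the toad.
2. Farmer goes back to the west bank alone.
3. Farmer goes to the east bank with the sparrow.
4. Farmer goes back to the west bank alone.
5. Farmer goes to the east bank with the spider.
6. Farmer goes back to the west bank with the toad.
7. Farmer goes to the east bank with the snake.
8. Farmer goes back to the west bank alone.
9. Farmer goes to the east bank with the mantis.
10. Farmer goes back to the west bank alone.
11. Farmer goes to the east bank with the finch.
12. Farmer goes back to the west bank alone.
13. Farmer goes to the east bank with the toad.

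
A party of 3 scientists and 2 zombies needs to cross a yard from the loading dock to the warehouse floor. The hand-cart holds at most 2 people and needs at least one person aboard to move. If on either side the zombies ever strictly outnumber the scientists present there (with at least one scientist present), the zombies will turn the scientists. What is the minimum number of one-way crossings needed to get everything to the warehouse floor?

7

Counting alone: each trip to the warehouse floor takes at most 2 across and each return brings at least 1 back, so after t trips out (and t−1 returns) at most 2t − (t−1) of the 5 are across; that first reaches 5 at t = 4, so at least 7 crossings are needed.
The plan below uses exactly 7 crossings, so it is optimal:
1. 2 zombies → the warehouse floor.  (the loading dock: 3S 0Z; the warehouse floor: 0S 2Z)
2. 1 zombie ← the loading dock.  (the loading dock: 3S 1Z; the warehouse floor: 0S 1Z)
3. 2 scientists → the warehouse floor.  (the loading dock: 1S 1Z; the warehouse floor: 2S 1Z)
4. 1 scientist ← the loading dock.  (the loading dock: 2S 1Z; the warehouse floor: 1S 1Z)
5. 1 scientist and 1 zombie → the warehouse floor.  (the loading dock: 1S 0Z; the warehouse floor: 2S 2Z)
6. 1 zombie ← the loading dock.  (the loading dock: 1S 1Z; the warehouse floor: 2S 1Z)
7. 1 scientist and 1 zombie → the warehouse floor.  (the loading dock: 0S 0Z; the warehouse floor: 3S 2Z)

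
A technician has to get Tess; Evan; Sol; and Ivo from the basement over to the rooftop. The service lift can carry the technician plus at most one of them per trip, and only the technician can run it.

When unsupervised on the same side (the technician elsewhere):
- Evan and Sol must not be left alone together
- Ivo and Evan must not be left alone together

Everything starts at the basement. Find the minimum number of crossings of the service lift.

9

Counting alone: the technician can take at most 1 across per trip to the rooftop, so moving all 4 needs at least 4 loaded trips out, with a return between consecutive ones — at least 7 crossings.
The safety rule pushes this higher. Following every safe sequence of crossings, the most of the 4 that can be at the rooftop as the service lift arrives there on crossing 7 is 3 — never all 4.
So no plan with fewer than 9 crossings exists, and this one achieves 9:
1. Technician goes to the rooftop with Evan.  [the basement: Ivo, Sol, Tess | the rooftop: Evan]
2. Technician goes back to the basement alone.  [the basement: Ivo, Sol, Tess | the rooftop: Evan]
3. Technician goes to the rooftop with Tess.  [the basement: Ivo, Sol | the rooftop: Evan, Tess]
4. Technician goes back to the basement alone.  [the basement: Ivo, Sol | the rooftop: Evan, Tess]
5. Technician goes to the rooftop with Sol.  [the basement: Ivo | the rooftop: Evan, Sol, Tess]
6. Technician goes back to the basement with Evan.  [the basement: Evan, Ivo | the rooftop: Sol, Tess]
7. Technician goes to the rooftop with Ivo.  [the basement: Evan | the rooftop: Ivo, Sol, Tess]
8. Technician goes back to the basement alone.  [the basement: Evan | the rooftop: Ivo, Sol, Tess]
9. Technician goes to the rooftop with Evan.  [the basement: — | the rooftop: Evan, Ivo, Sol, Tess]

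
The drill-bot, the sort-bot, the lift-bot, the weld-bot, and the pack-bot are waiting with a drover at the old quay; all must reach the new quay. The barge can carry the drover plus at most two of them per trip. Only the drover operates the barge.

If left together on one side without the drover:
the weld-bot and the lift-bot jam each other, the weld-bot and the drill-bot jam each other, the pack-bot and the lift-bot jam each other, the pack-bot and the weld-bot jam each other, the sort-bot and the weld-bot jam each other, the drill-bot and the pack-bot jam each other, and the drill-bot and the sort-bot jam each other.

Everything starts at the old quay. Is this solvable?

Whatever the first load, the items left behind include a forbidden pair without the drover. No opening move is safe, so no plan exists.

No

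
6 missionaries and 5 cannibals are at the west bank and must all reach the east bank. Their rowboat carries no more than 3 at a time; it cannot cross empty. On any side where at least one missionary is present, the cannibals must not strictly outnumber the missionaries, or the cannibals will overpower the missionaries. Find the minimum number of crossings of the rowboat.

Counting alone: each trip to the east bank takes at most 3 across and each return brings at least 1 back, so after t trips out (and t−1 returns) at most 3t − (t−1) of the 11 are across; that first reaches 11 at t = 5, so at least 9 crossings are needed.
The plan below uses exactly 9 crossings, so it is optimal:
1. 3 cannibals → the east bank.  (the west bank: 6M 2C; the east bank: 0M 3C)
2. 1 cannibal ← the west bank.  (the west bank: 6M 3C; the east bank: 0M 2C)
3. 3 missionaries → the east bank.  (the west bank: 3M 3C; the east bank: 3M 2C)
4. 1 missionary ← the west bank.  (the west bank: 4M 3C; the east bank: 2M 2C)
5. 2 missionaries and 1 cannibal → the east bank.  (the west bank: 2M 2C; the east bank: 4M 3C)
6. 1 missionary ← the west bank.  (the west bank: 3M 2C; the east bank: 3M 3C)
7. 2 missionaries and 1 cannibal → the east bank.  (the west bank: 1M 1C; the east bank: 5M 4C)
8. 1 missionary ← the west bank.  (the west bank: 2M 1C; the east bank: 4M 4C)
9. 2 missionaries and 1 cannibal → the east bank.  (the west bank: 0M 0C; the east bank: 6M 5C)

9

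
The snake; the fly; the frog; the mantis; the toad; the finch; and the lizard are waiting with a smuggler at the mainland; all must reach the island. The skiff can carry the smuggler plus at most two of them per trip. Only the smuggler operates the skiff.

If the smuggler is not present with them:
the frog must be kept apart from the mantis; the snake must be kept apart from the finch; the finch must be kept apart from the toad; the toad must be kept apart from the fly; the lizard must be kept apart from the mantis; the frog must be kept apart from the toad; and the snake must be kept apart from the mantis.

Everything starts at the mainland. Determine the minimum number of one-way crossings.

Whatever the first load, the items left behind include a forbidden pair without the smuggler. No opening move is safe, so no plan exists.

impossible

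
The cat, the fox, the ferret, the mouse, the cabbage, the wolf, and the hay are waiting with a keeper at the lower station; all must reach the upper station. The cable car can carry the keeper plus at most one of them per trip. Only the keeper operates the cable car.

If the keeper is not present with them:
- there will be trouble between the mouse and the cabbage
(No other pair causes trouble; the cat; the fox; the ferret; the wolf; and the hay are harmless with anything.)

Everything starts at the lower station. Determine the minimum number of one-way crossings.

Counting alone: the keeper can take at most 1 across per trip to the upper station, so moving all 7 needs at least 7 loaded trips out, with a return between consecutive ones — at least 13 crossings.
The plan below uses exactly 13 crossings, so it is optimal:
1. Keeper goes to the upper station with the mouse.
2. Keeper goes back to the lower station alone.
3. Keeper goes to the upper station with the cat.
4. Keeper goes back to the lower station alone.
5. Keeper goes to the upper station with the fox.
6. Keeper goes back to the lower station alone.
7. Keeper goes to the upper station with the ferret.
8. Keeper goes back to the lower station alone.
9. Keeper goes to the upper station with the wolf.
10. Keeper goes back to the lower station alone.
11. Keeper goes to the upper station with the hay.
12. Keeper goes back to the lower station alone.
13. Keeper goes to the upper station with the cabbage.

13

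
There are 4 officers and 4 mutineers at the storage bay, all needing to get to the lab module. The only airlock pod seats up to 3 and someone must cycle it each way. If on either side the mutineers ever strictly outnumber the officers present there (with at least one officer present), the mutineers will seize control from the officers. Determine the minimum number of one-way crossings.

9

Counting alone: each trip to the lab module takes at most 3 across and each return brings at least 1 back, so after t trips out (and t−1 returns) at most 3t − (t−1) of the 8 are across; that first reaches 8 at t = 4, so at least 7 crossings are needed.
The safety rule pushes this higher. Following every safe sequence of crossings, the most of the 8 that can be at the lab module as the airlock pod arrives there on crossing 7 is 7 — never all 8.
So no plan with fewer than 9 crossings exists, and this one achieves 9:
1. 2 mutineers → the lab module.  (the storage bay: 4O 2M; the lab module: 0O 2M)
2. 1 mutineer ← the storage bay.  (the storage bay: 4O 3M; the lab module: 0O 1M)
3. 3 mutineers → the lab module.  (the storage bay: 4O 0M; the lab module: 0O 4M)
4. 1 mutineer ← the storage bay.  (the storage bay: 4O 1M; the lab module: 0O 3M)
5. 3 officers → the lab module.  (the storage bay: 1O 1M; the lab module: 3O 3M)
6. 1 officer and 1 mutineer ← the storage bay.  (the storage bay: 2O 2M; the lab module: 2O 2M)
7. 2 officers → the lab module.  (the storage bay: 0O 2M; the lab module: 4O 2M)
8. 1 mutineer ← the storage bay.  (the storage bay: 0O 3M; the lab module: 4O 1M)
9. 3 mutineers → the lab module.  (the storage bay: 0O 0M; the lab module: 4O 4M)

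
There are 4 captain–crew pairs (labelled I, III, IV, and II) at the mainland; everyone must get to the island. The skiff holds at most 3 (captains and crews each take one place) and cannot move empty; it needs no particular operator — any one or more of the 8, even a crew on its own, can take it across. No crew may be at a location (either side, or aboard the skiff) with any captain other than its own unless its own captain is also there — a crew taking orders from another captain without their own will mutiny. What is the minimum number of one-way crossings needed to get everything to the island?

9

Counting alone: each trip to the island takes at most 3 across and each return brings at least 1 back, so after t trips out (and t−1 returns) at most 3t − (t−1) of the 8 are across; that first reaches 8 at t = 4, so at least 7 crossings are needed.
The safety rule pushes this higher. Following every safe sequence of crossings, the most of the 8 that can be at the island as the skiff arrives there on crossing 7 is 7 — never all 8.
So no plan with fewer than 9 crossings exists, and this one achieves 9:
1. captain I and crew I cross → the island.
2. captain I crosses ← the mainland.
3. captain I, captain III, and crew III cross → the island.
4. captain I and crew I cross ← the mainland.
5. captain I, captain II, and captain IV cross → the island.
6. crew III crosses ← the mainland.
7. crew I and crew III cross → the island.
8. crew I crosses ← the mainland.
9. crew I, crew II, and crew IV cross → the island.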